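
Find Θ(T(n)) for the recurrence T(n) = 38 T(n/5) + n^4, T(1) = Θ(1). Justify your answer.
T(n) = Θ(n^4)

log_5 38 ≈ 2.260. f(n) = n^4 dominates n^(log_5 38) since 4 > 2.260, and the regularity condition a·f(n/b) = 38·(n/5)^4 = (38/625)·n^4 ≤ c·f(n) holds with c = 38/625 ≈ 0.0608 < 1. So this is Case 3: T(n) = Θ(f(n)) = Θ(n^4).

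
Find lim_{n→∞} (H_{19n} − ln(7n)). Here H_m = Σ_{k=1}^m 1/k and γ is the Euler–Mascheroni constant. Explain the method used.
lim = ln(19/7) + γ

By Euler-Maclaurin, H_m = ln m + γ + O(1/m). So
  H_{19n} − ln(7n) = ln(19n) + γ − ln(7n) + O(1/n)
                       = ln(19/7) + γ + O(1/n).
Hence the limit is ln(19/7) + γ.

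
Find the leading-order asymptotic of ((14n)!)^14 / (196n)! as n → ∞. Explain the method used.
((14n)!)^14/(196n)! ~ ((2π·14n)^(13/2) / sqrt(14)) · 14^(−14·14n)  →  0

Write N = 14n. Stirling: N! ~ sqrt(2π N)(N/e)^N and (14N)! ~ sqrt(2π·14N)·(14N/e)^(14N).
  (N!)^14/(14N)! ~ (2π N)^(14/2) (N/e)^(14N) / [sqrt(2π·14N) (14N/e)^(14N)]
     = (2π N)^(14/2) / sqrt(2π·14N) · (N/(14N))^(14N)
     = (2π N)^((14−1)/2) / sqrt(14) · 14^(−14N).
Since 14^14 > 1, the factor 14^(−14N) decays exponentially, so the ratio → 0. Substituting N = 14n gives the stated form.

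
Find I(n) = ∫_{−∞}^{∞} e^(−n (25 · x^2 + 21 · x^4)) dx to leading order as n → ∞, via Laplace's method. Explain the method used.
I(n) ~ sqrt(π/(25n))

φ(x) = 25 · x^2 + 21 · x^4 has its unique global minimum at x* = 0 (since φ'(x) = 50x + 84x^3 = 0 only at x = 0 for real x with both coefficients positive, and φ → ∞ as |x| → ∞). At x* = 0, φ(0) = 0 and φ''(0) = 50. Laplace's method then gives
  I(n) ~ sqrt(2π / (n · φ''(0))) · e^(−n φ(0)) = sqrt(2π / (50n)) = sqrt(π/(25n)).
The 21 · x^4 term contributes only at subleading order (an O(1/n) relative correction).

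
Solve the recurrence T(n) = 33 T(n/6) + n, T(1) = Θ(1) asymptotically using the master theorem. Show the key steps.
T(n) = Θ(n^(log_6 33))

Master theorem: compare f(n) = n to n^(log_6 33) where log_6 33 ≈ 1.951. Since 1 < log_6 33, we have f(n) = O(n^(log_6 33 − ε)) for some ε > 0 — Case 1. Hence T(n) = Θ(n^(log_6 33)).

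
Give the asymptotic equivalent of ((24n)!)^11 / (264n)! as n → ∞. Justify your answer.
((24n)!)^11/(264n)! ~ ((2π·24n)^(10/2) / sqrt(11)) · 11^(−11·24n)  →  0

Write N = 24n. Stirling: N! ~ sqrt(2π N)(N/e)^N and (11N)! ~ sqrt(2π·11N)·(11N/e)^(11N).
  (N!)^11/(11N)! ~ (2π N)^(11/2) (N/e)^(11N) / [sqrt(2π·11N) (11N/e)^(11N)]
     = (2π N)^(11/2) / sqrt(2π·11N) · (N/(11N))^(11N)
     = (2π N)^((11−1)/2) / sqrt(11) · 11^(−11N).
Since 11^11 > 1, the factor 11^(−11N) decays exponentially, so the ratio → 0. Substituting N = 24n gives the stated form.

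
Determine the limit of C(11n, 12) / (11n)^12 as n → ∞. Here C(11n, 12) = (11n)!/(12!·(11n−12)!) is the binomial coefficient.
lim = 1/12! = 1/479001600

With N = 11n → ∞: C(N, 12) / N^12 = [N(N−1)…(N−11)] / (12! · N^12) = (1/12!) · 1 · (1 − 1/(11n)) · … · (1 − 11/(11n)). Each factor → 1 as N → ∞, so the limit is 1/12! = 1/479001600.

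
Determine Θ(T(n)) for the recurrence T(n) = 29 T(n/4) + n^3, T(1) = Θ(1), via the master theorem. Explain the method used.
T(n) = Θ(n^3)

log_4 29 ≈ 2.429. f(n) = n^3 dominates n^(log_4 29) since 3 > 2.429, and the regularity condition a·f(n/b) = 29·(n/4)^3 = (29/64)·n^3 ≤ c·f(n) holds with c = 29/64 ≈ 0.453 < 1. So this is Case 3: T(n) = Θ(f(n)) = Θ(n^3).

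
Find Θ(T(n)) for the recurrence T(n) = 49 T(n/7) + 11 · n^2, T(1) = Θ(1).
T(n) = Θ(n^2 log n)

log_7 49 = 2, and f(n) = 11 · n^2 = Θ(n^(log_7 49)). This is Case 2 of the master theorem: T(n) = Θ(f(n) · log n) = Θ(n^2 log n).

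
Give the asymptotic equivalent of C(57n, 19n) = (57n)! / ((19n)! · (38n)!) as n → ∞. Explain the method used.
C(57n, 19n) ~ (27/4)^(19n) · sqrt(3/(4π·19n))

Write N = 19n. Apply Stirling to each factorial:
  (3N)! ~ sqrt(2π·3N) · (3N/e)^(3N),
  N! ~ sqrt(2π N) · (N/e)^N,
  (2N)! ~ sqrt(2π·2N) · (2N/e)^(2N).
The exponential factors combine to (3N)^(3N) / (N^N · (2N)^(2N)) = 3^(3N)/2^(2N) = (3^3/2^2)^N = (27/4)^N.
The square-root prefactors combine to sqrt(2π·3N) / (sqrt(2π N)·sqrt(2π·2N)) = sqrt(3 / (2π·2·N)) = sqrt(3/(4π·19n)).
Substituting N = 19n: C(57n, 19n) ~ (27/4)^(19n) · sqrt(3/(4π·19n)).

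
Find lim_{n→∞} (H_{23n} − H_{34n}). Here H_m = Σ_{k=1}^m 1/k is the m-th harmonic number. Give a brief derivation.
lim = ln(23/34)

Euler-Maclaurin gives H_m = ln m + γ + 1/(2m) + O(1/m^2). The γ and O(1/m) terms cancel in the difference:
  H_{23n} − H_{34n} = ln(23n) − ln(34n) + O(1/n) = ln(23/34) + O(1/n).
Hence the limit is ln(23/34).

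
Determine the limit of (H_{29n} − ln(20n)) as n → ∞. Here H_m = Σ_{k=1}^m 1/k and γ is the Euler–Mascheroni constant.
lim = ln(29/20) + γ

By Euler-Maclaurin, H_m = ln m + γ + O(1/m). So
  H_{29n} − ln(20n) = ln(29n) + γ − ln(20n) + O(1/n)
                       = ln(29/20) + γ + O(1/n).
Hence the limit is ln(29/20) + γ.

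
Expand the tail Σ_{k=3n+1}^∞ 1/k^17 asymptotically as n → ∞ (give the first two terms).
Σ_{k>3n} 1/k^17 = 1/(16 · (3n)^16) − 1/(2 · (3n)^17) + O(1/(3n)^18)

Compare to the integral: ∫_{3n}^∞ x^(−17) dx = [−x^(−16)/16]_{3n}^∞ = 1/((17−1)·(3n)^16). The Euler-Maclaurin correction adds −f(3n)/2 = −1/(2·(3n)^17). Euler-Maclaurin then gives
  Σ_{k>3n} 1/k^17 = ∫_{3n}^∞ dx/x^17 − 1/(2·(3n)^17) + O(1/(3n)^18).
(Equivalently this is ζ(17) − Σ_{k≤3n} 1/k^17.)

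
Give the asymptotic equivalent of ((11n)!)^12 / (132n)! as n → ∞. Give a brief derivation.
((11n)!)^12/(132n)! ~ ((2π·11n)^(11/2) / sqrt(12)) · 12^(−12·11n)  →  0

Write N = 11n. Stirling: N! ~ sqrt(2π N)(N/e)^N and (12N)! ~ sqrt(2π·12N)·(12N/e)^(12N).
  (N!)^12/(12N)! ~ (2π N)^(12/2) (N/e)^(12N) / [sqrt(2π·12N) (12N/e)^(12N)]
     = (2π N)^(12/2) / sqrt(2π·12N) · (N/(12N))^(12N)
     = (2π N)^((12−1)/2) / sqrt(12) · 12^(−12N).
Since 12^12 > 1, the factor 12^(−12N) decays exponentially, so the ratio → 0. Substituting N = 11n gives the stated form.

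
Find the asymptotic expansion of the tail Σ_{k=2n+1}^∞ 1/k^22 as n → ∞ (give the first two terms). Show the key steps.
Σ_{k>2n} 1/k^22 = 1/(21 · (2n)^21) − 1/(2 · (2n)^22) + O(1/(2n)^23)

Compare to the integral: ∫_{2n}^∞ x^(−22) dx = [−x^(−21)/21]_{2n}^∞ = 1/((22−1)·(2n)^21). The Euler-Maclaurin correction adds −f(2n)/2 = −1/(2·(2n)^22). Euler-Maclaurin then gives
  Σ_{k>2n} 1/k^22 = ∫_{2n}^∞ dx/x^22 − 1/(2·(2n)^22) + O(1/(2n)^23).
(Equivalently this is ζ(22) − Σ_{k≤2n} 1/k^22.)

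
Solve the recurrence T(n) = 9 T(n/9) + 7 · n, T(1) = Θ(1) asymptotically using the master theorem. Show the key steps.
T(n) = Θ(n log n)

log_9 9 = 1, and f(n) = 7 · n = Θ(n^(log_9 9)). This is Case 2 of the master theorem: T(n) = Θ(f(n) · log n) = Θ(n log n).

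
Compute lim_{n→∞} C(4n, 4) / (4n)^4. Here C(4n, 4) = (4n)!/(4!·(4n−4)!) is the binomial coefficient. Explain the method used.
lim = 1/4! = 1/24

With N = 4n → ∞: C(N, 4) / N^4 = [N(N−1)…(N−3)] / (4! · N^4) = (1/4!) · 1 · (1 − 1/(4n)) · (1 − 2/(4n)) · (1 − 3/(4n)). Each factor → 1 as N → ∞, so the limit is 1/4! = 1/24.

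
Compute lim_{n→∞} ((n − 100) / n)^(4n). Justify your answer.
lim = e^(−400)

Rewrite as (1 − 100/n)^(4n). By the standard limit (1 + x/n)^n → e^x, we have (1 − 100/n)^n → e^(−100), and raising to the 4th power gives e^(−400).
More precisely, ln[(1 − 100/n)^(4n)] = 4n · ln(1 − 100/n) = 4n · (-100/n + O(1/n^2)) = -400 + O(1/n) → -400.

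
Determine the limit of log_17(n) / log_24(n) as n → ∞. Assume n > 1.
lim = ln(24) / ln(17) = log_17(24)

Change of base: log_17(n) = ln n / ln 17 and log_24(n) = ln n / ln 24. The ratio is (ln n / ln 17) · (ln 24 / ln n) = ln 24 / ln 17, a constant independent of n. So the limit is ln 24 / ln 17 = log_17(24).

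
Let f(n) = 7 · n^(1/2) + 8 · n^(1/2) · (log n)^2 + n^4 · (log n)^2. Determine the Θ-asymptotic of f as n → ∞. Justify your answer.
f(n) ∈ Θ(n^4 · (log n)^2)

Compare the terms by growth order. For large n, n^a · (log n)^b dominates n^a' · (log n)^b' iff a > a', or (a = a' and b > b'). Ranking the 3 terms shows the dominant one is n^4 · (log n)^2. Hence f(n) ∈ Θ(n^4 · (log n)^2).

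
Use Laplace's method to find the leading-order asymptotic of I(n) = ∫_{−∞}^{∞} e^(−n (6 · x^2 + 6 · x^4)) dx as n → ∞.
I(n) ~ sqrt(π/(6n))

φ(x) = 6 · x^2 + 6 · x^4 has its unique global minimum at x* = 0 (since φ'(x) = 12x + 24x^3 = 0 only at x = 0 for real x with both coefficients positive, and φ → ∞ as |x| → ∞). At x* = 0, φ(0) = 0 and φ''(0) = 12. Laplace's method then gives
  I(n) ~ sqrt(2π / (n · φ''(0))) · e^(−n φ(0)) = sqrt(2π / (12n)) = sqrt(π/(6n)).
The 6 · x^4 term contributes only at subleading order (an O(1/n) relative correction).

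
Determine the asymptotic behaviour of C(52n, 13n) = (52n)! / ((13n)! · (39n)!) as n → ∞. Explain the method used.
C(52n, 13n) ~ (256/27)^(13n) · sqrt(2/(3π·13n))

Write N = 13n. Apply Stirling to each factorial:
  (4N)! ~ sqrt(2π·4N) · (4N/e)^(4N),
  N! ~ sqrt(2π N) · (N/e)^N,
  (3N)! ~ sqrt(2π·3N) · (3N/e)^(3N).
The exponential factors combine to (4N)^(4N) / (N^N · (3N)^(3N)) = 4^(4N)/3^(3N) = (4^4/3^3)^N = (256/27)^N.
The square-root prefactors combine to sqrt(2π·4N) / (sqrt(2π N)·sqrt(2π·3N)) = sqrt(4 / (2π·3·N)) = sqrt(2/(3π·13n)).
Substituting N = 13n: C(52n, 13n) ~ (256/27)^(13n) · sqrt(2/(3π·13n)).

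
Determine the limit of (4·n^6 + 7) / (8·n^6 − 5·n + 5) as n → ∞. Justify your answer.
lim = 4/8 = 1/2

For large n the leading n^6 terms dominate both numerator and denominator. Dividing top and bottom by n^6, every other term tends to 0, leaving 4/8 = 1/2.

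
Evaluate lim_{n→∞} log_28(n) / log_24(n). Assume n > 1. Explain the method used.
lim = ln(24) / ln(28) = log_28(24)

Change of base: log_28(n) = ln n / ln 28 and log_24(n) = ln n / ln 24. The ratio is (ln n / ln 28) · (ln 24 / ln n) = ln 24 / ln 28, a constant independent of n. So the limit is ln 24 / ln 28 = log_28(24).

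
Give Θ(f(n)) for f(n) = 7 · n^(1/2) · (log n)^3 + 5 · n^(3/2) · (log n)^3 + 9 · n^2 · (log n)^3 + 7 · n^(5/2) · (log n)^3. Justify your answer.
f(n) ∈ Θ(n^(5/2) · (log n)^3)

Compare the terms by growth order. For large n, n^a · (log n)^b dominates n^a' · (log n)^b' iff a > a', or (a = a' and b > b'). Ranking the 4 terms shows the dominant one is 7 · n^(5/2) · (log n)^3. Hence f(n) ∈ Θ(n^(5/2) · (log n)^3).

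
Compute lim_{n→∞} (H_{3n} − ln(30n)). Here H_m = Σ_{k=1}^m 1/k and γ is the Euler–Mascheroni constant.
lim = −ln 10 + γ

By Euler-Maclaurin, H_m = ln m + γ + O(1/m). So
  H_{3n} − ln(30n) = ln(3n) + γ − ln(30n) + O(1/n)
                       = ln(3/30) + γ + O(1/n).
Hence the limit is ln(3/30) + γ (= −ln 10).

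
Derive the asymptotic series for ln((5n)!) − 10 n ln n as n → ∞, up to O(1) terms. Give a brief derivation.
ln((5n)!) − 10 n ln n = −5 n ln n + 5(ln 5 − 1) n + (1/2) ln(2π·5n) + O(1/n)

Stirling: ln((5n)!) = 5n ln(5n) − 5n + (1/2) ln(2π·5n) + O(1/n).
Expand 5n ln(5n) = 5n (ln n + ln 5) = 5n ln n + 5n ln 5.
Subtract 10n ln n: leading term is (5 − 10) n ln n = −5 n ln n. The next term is 5n ln 5 − 5n = 5(ln 5 − 1) n. Then the (1/2) ln(2π·5n) correction.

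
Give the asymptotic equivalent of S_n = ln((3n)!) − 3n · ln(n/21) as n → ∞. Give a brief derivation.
S_n ~ 3n · (ln 63 − 1) + O(ln n)

Stirling: ln((3n)!) = 3n ln(3n) − 3n + O(ln n).
  S_n = 3n ln(3n) − 3n − 3n ln(n/21) + O(ln n)
      = 3n ln(3n) − 3n ln n + 3n ln 21 − 3n + O(ln n)
      = 3n ln 3 + 3n ln 21 − 3n + O(ln n)
      = 3n (ln 63 − 1) + O(ln n).
Numerically ln(63) − 1 ≈ 3.1431.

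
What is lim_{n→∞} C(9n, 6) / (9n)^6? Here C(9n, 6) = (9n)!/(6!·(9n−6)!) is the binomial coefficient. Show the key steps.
lim = 1/6! = 1/720

With N = 9n → ∞: C(N, 6) / N^6 = [N(N−1)…(N−5)] / (6! · N^6) = (1/6!) · 1 · (1 − 1/(9n)) · … · (1 − 5/(9n)). Each factor → 1 as N → ∞, so the limit is 1/6! = 1/720.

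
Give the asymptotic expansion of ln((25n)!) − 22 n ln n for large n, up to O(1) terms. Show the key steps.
ln((25n)!) − 22 n ln n = 3 n ln n + 25(ln 25 − 1) n + (1/2) ln(2π·25n) + O(1/n)

Stirling: ln((25n)!) = 25n ln(25n) − 25n + (1/2) ln(2π·25n) + O(1/n).
Expand 25n ln(25n) = 25n (ln n + ln 25) = 25n ln n + 25n ln 25.
Subtract 22n ln n: leading term is (25 − 22) n ln n = 3 n ln n. The next term is 25n ln 25 − 25n = 25(ln 25 − 1) n. Then the (1/2) ln(2π·25n) correction.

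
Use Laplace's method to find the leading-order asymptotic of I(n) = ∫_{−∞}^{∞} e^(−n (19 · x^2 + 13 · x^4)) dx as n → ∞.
I(n) ~ sqrt(π/(19n))

φ(x) = 19 · x^2 + 13 · x^4 has its unique global minimum at x* = 0 (since φ'(x) = 38x + 52x^3 = 0 only at x = 0 for real x with both coefficients positive, and φ → ∞ as |x| → ∞). At x* = 0, φ(0) = 0 and φ''(0) = 38. Laplace's method then gives
  I(n) ~ sqrt(2π / (n · φ''(0))) · e^(−n φ(0)) = sqrt(2π / (38n)) = sqrt(π/(19n)).
The 13 · x^4 term contributes only at subleading order (an O(1/n) relative correction).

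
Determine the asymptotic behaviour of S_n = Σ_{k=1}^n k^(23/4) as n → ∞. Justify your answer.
S_n ~ (4/27) · n^(27/4)

Integral comparison: Σ_{k=1}^n k^(23/4) = ∫_0^n x^(23/4) dx + O(n^(23/4)). The integral is n^(1 + 23/4) / (1 + 23/4) = n^((23+4)/4) / ((23+4)/4) = (4/27) · n^(27/4).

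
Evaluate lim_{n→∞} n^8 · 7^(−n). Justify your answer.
lim = 0

Exponentials with base > 1 dominate every fixed polynomial: for any fixed c, n^c / 7^n → 0 as n → ∞ (e.g. by the ratio test, or by writing 7^n = e^(n ln 7) and noting e^(n ln 7) / n^c → ∞). Hence n^8 · 7^(−n) = n^8 / 7^n → 0.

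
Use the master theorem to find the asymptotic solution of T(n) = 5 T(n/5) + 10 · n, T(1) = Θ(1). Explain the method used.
T(n) = Θ(n log n)

log_5 5 = 1, and f(n) = 10 · n = Θ(n^(log_5 5)). This is Case 2 of the master theorem: T(n) = Θ(f(n) · log n) = Θ(n log n).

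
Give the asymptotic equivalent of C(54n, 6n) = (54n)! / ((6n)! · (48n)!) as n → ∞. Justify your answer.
C(54n, 6n) ~ (387420489/16777216)^(6n) · sqrt(9/(16π·6n))

Write N = 6n. Apply Stirling to each factorial:
  (9N)! ~ sqrt(2π·9N) · (9N/e)^(9N),
  N! ~ sqrt(2π N) · (N/e)^N,
  (8N)! ~ sqrt(2π·8N) · (8N/e)^(8N).
The exponential factors combine to (9N)^(9N) / (N^N · (8N)^(8N)) = 9^(9N)/8^(8N) = (9^9/8^8)^N = (387420489/16777216)^N.
The square-root prefactors combine to sqrt(2π·9N) / (sqrt(2π N)·sqrt(2π·8N)) = sqrt(9 / (2π·8·N)) = sqrt(9/(16π·6n)).
Substituting N = 6n: C(54n, 6n) ~ (387420489/16777216)^(6n) · sqrt(9/(16π·6n)).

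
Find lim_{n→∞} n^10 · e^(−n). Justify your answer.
lim = 0

Exponentials with base > 1 dominate every fixed polynomial: for any fixed c, n^c / e^n → 0 as n → ∞ (e.g. by the ratio test, or since e^n grows faster than any power of n). Hence n^10 · e^(−n) = n^10 / e^n → 0.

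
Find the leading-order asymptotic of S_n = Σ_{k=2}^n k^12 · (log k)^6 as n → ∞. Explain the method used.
S_n ~ n^13 · (log n)^6 / 13

By integral comparison, S_n = ∫_1^n x^12 · (log x)^6 dx + O(n^12 · (log n)^6). For the integral, the leading term of ∫_1^n x^12 (log x)^6 dx is n^13/13 · (log n)^6 (by repeated integration by parts; each step lowers the log-exponent and produces a relatively O(1/log n) correction). Hence S_n ~ n^13 · (log n)^6 / 13.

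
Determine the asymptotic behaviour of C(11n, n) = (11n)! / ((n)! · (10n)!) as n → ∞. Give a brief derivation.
C(11n, n) ~ (285311670611/10000000000)^(n) · sqrt(11/(20π·n))

Write N = n. Apply Stirling to each factorial:
  (11N)! ~ sqrt(2π·11N) · (11N/e)^(11N),
  N! ~ sqrt(2π N) · (N/e)^N,
  (10N)! ~ sqrt(2π·10N) · (10N/e)^(10N).
The exponential factors combine to (11N)^(11N) / (N^N · (10N)^(10N)) = 11^(11N)/10^(10N) = (11^11/10^10)^N = (285311670611/10000000000)^N.
The square-root prefactors combine to sqrt(2π·11N) / (sqrt(2π N)·sqrt(2π·10N)) = sqrt(11 / (2π·10·N)) = sqrt(11/(20π·n)).
Substituting N = n: C(11n, n) ~ (285311670611/10000000000)^(n) · sqrt(11/(20π·n)).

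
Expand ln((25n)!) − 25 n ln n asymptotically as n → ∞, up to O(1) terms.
ln((25n)!) − 25 n ln n = 25(ln 25 − 1) n + (1/2) ln(2π·25n) + O(1/n)

Stirling: ln((25n)!) = 25n ln(25n) − 25n + (1/2) ln(2π·25n) + O(1/n).
Since 25n ln(25n) = 25n ln n + 25n ln 25, subtracting 25n ln n cancels the n ln n term exactly. What remains is 25(ln 25 − 1) n + (1/2) ln(2π·25n) + O(1/n).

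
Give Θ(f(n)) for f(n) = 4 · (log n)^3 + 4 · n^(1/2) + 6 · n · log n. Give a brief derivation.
f(n) ∈ Θ(n · log n)

Compare the terms by growth order. For large n, n^a · (log n)^b dominates n^a' · (log n)^b' iff a > a', or (a = a' and b > b'). Ranking the 3 terms shows the dominant one is 6 · n · log n. Hence f(n) ∈ Θ(n · log n).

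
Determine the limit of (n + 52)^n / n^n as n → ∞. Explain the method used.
lim = e^52

Rewrite as (1 + 52/n)^(n). By the standard limit (1 + x/n)^n → e^x, we have (1 + 52/n)^n → e^52, and raising to the 1st power gives e^52.
More precisely, ln[(1 + 52/n)^(n)] = n · ln(1 + 52/n) = n · (52/n + O(1/n^2)) = 52 + O(1/n) → 52.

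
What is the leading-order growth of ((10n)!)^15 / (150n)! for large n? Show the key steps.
((10n)!)^15/(150n)! ~ ((2π·10n)^(14/2) / sqrt(15)) · 15^(−15·10n)  →  0

Write N = 10n. Stirling: N! ~ sqrt(2π N)(N/e)^N and (15N)! ~ sqrt(2π·15N)·(15N/e)^(15N).
  (N!)^15/(15N)! ~ (2π N)^(15/2) (N/e)^(15N) / [sqrt(2π·15N) (15N/e)^(15N)]
     = (2π N)^(15/2) / sqrt(2π·15N) · (N/(15N))^(15N)
     = (2π N)^((15−1)/2) / sqrt(15) · 15^(−15N).
Since 15^15 > 1, the factor 15^(−15N) decays exponentially, so the ratio → 0. Substituting N = 10n gives the stated form.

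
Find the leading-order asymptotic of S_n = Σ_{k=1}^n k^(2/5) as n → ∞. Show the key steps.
S_n ~ (5/7) · n^(7/5)

Integral comparison: Σ_{k=1}^n k^(2/5) = ∫_0^n x^(2/5) dx + O(n^(2/5)). The integral is n^(1 + 2/5) / (1 + 2/5) = n^((2+5)/5) / ((2+5)/5) = (5/7) · n^(7/5).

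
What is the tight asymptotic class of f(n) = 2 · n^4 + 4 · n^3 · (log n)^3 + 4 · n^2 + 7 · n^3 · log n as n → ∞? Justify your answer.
f(n) ∈ Θ(n^4)

Compare the terms by growth order. For large n, n^a · (log n)^b dominates n^a' · (log n)^b' iff a > a', or (a = a' and b > b'). Ranking the 4 terms shows the dominant one is 2 · n^4. Hence f(n) ∈ Θ(n^4).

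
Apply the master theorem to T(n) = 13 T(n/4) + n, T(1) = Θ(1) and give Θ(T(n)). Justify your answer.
T(n) = Θ(n^(log_4 13))

Master theorem: compare f(n) = n to n^(log_4 13) where log_4 13 ≈ 1.850. Since 1 < log_4 13, we have f(n) = O(n^(log_4 13 − ε)) for some ε > 0 — Case 1. Hence T(n) = Θ(n^(log_4 13)).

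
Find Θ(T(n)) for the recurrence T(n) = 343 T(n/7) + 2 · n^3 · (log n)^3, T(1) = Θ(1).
T(n) = Θ(n^3 · (log n)^4)

Here log_7 343 = 3 and f(n) = 2 · n^3 · (log n)^3 = Θ(n^(log_7 343) · (log n)^3). This is the extended Case 2 of the master theorem (f matches the critical exponent up to log factors), giving T(n) = Θ(n^(log_7 343) · (log n)^(3+1)) = Θ(n^3 · (log n)^4).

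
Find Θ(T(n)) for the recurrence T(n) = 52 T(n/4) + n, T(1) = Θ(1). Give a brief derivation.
T(n) = Θ(n^(log_4 52))

Master theorem: compare f(n) = n to n^(log_4 52) where log_4 52 ≈ 2.850. Since 1 < log_4 52, we have f(n) = O(n^(log_4 52 − ε)) for some ε > 0 — Case 1. Hence T(n) = Θ(n^(log_4 52)).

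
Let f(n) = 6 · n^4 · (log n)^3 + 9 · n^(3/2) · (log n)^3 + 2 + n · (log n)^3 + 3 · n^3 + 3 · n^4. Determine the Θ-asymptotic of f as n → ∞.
f(n) ∈ Θ(n^4 · (log n)^3)

Compare the terms by growth order. For large n, n^a · (log n)^b dominates n^a' · (log n)^b' iff a > a', or (a = a' and b > b'). Ranking the 6 terms shows the dominant one is 6 · n^4 · (log n)^3. Hence f(n) ∈ Θ(n^4 · (log n)^3).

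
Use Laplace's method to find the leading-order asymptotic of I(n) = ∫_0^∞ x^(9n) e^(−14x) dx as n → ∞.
I(n) ~ (sqrt(2π·9n) / 14) · (9n/(14e))^(9n)

Write the integrand as exp(9n ln x − 14x) and set f(x) = 9n ln x − 14x. Then f'(x) = 9n/x − 14 = 0 at x* = 9n/14, and f''(x*) = −9n/x*^2 = −14^2/(9n). Laplace's method (interior maximum) gives
  I(n) ~ e^(f(x*)) · sqrt(2π / |f''(x*)|)
        = exp(9n ln(9n/14) − 9n) · sqrt(2π · 9n / 14^2)
        = (9n/14)^(9n) e^(−9n) · sqrt(2π·9n) / 14
        = (sqrt(2π·9n) / 14) · (9n/(14e))^(9n).
This matches Γ(9n+1)/14^(9n+1) with Stirling applied to Γ.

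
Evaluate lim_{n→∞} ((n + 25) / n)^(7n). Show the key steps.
lim = e^175

Rewrite as (1 + 25/n)^(7n). By the standard limit (1 + x/n)^n → e^x, we have (1 + 25/n)^n → e^25, and raising to the 7th power gives e^175.
More precisely, ln[(1 + 25/n)^(7n)] = 7n · ln(1 + 25/n) = 7n · (25/n + O(1/n^2)) = 175 + O(1/n) → 175.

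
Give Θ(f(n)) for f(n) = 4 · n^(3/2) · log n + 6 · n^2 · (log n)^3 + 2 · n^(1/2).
f(n) ∈ Θ(n^2 · (log n)^3)

Compare the terms by growth order. For large n, n^a · (log n)^b dominates n^a' · (log n)^b' iff a > a', or (a = a' and b > b'). Ranking the 3 terms shows the dominant one is 6 · n^2 · (log n)^3. Hence f(n) ∈ Θ(n^2 · (log n)^3).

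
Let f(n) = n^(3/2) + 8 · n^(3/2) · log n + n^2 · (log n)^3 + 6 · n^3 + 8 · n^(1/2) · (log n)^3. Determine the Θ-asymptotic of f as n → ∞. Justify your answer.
f(n) ∈ Θ(n^3)

Compare the terms by growth order. For large n, n^a · (log n)^b dominates n^a' · (log n)^b' iff a > a', or (a = a' and b > b'). Ranking the 5 terms shows the dominant one is 6 · n^3. Hence f(n) ∈ Θ(n^3).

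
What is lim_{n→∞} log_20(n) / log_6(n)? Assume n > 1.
lim = ln(6) / ln(20) = log_20(6)

Change of base: log_20(n) = ln n / ln 20 and log_6(n) = ln n / ln 6. The ratio is (ln n / ln 20) · (ln 6 / ln n) = ln 6 / ln 20, a constant independent of n. So the limit is ln 6 / ln 20 = log_20(6).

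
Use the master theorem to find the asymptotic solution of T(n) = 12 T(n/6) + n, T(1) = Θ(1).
T(n) = Θ(n^(log_6 12))

Master theorem: compare f(n) = n to n^(log_6 12) where log_6 12 ≈ 1.387. Since 1 < log_6 12, we have f(n) = O(n^(log_6 12 − ε)) for some ε > 0 — Case 1. Hence T(n) = Θ(n^(log_6 12)).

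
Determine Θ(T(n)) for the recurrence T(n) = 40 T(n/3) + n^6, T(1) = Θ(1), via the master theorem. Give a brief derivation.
T(n) = Θ(n^6)

log_3 40 ≈ 3.358. f(n) = n^6 dominates n^(log_3 40) since 6 > 3.358, and the regularity condition a·f(n/b) = 40·(n/3)^6 = (40/729)·n^6 ≤ c·f(n) holds with c = 40/729 ≈ 0.0549 < 1. So this is Case 3: T(n) = Θ(f(n)) = Θ(n^6).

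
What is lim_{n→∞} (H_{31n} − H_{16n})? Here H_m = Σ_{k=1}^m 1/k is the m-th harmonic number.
lim = ln(31/16)

Euler-Maclaurin gives H_m = ln m + γ + 1/(2m) + O(1/m^2). The γ and O(1/m) terms cancel in the difference:
  H_{31n} − H_{16n} = ln(31n) − ln(16n) + O(1/n) = ln(31/16) + O(1/n).
Hence the limit is ln(31/16).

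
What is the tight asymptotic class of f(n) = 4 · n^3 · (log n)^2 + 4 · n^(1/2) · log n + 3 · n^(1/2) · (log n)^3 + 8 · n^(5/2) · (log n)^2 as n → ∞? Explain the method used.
f(n) ∈ Θ(n^3 · (log n)^2)

Compare the terms by growth order. For large n, n^a · (log n)^b dominates n^a' · (log n)^b' iff a > a', or (a = a' and b > b'). Ranking the 4 terms shows the dominant one is 4 · n^3 · (log n)^2. Hence f(n) ∈ Θ(n^3 · (log n)^2).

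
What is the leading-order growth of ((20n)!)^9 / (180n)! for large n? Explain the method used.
((20n)!)^9/(180n)! ~ ((2π·20n)^(8/2) / 3) · 9^(−9·20n)  →  0

Write N = 20n. Stirling: N! ~ sqrt(2π N)(N/e)^N and (9N)! ~ sqrt(2π·9N)·(9N/e)^(9N).
  (N!)^9/(9N)! ~ (2π N)^(9/2) (N/e)^(9N) / [sqrt(2π·9N) (9N/e)^(9N)]
     = (2π N)^(9/2) / sqrt(2π·9N) · (N/(9N))^(9N)
     = (2π N)^((9−1)/2) / 3 · 9^(−9N).
Since 9^9 > 1, the factor 9^(−9N) decays exponentially, so the ratio → 0. Substituting N = 20n gives the stated form.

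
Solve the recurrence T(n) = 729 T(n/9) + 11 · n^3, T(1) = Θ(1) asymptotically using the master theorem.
T(n) = Θ(n^3 log n)

log_9 729 = 3, and f(n) = 11 · n^3 = Θ(n^(log_9 729)). This is Case 2 of the master theorem: T(n) = Θ(f(n) · log n) = Θ(n^3 log n).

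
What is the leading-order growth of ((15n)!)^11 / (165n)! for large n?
((15n)!)^11/(165n)! ~ ((2π·15n)^(10/2) / sqrt(11)) · 11^(−11·15n)  →  0

Write N = 15n. Stirling: N! ~ sqrt(2π N)(N/e)^N and (11N)! ~ sqrt(2π·11N)·(11N/e)^(11N).
  (N!)^11/(11N)! ~ (2π N)^(11/2) (N/e)^(11N) / [sqrt(2π·11N) (11N/e)^(11N)]
     = (2π N)^(11/2) / sqrt(2π·11N) · (N/(11N))^(11N)
     = (2π N)^((11−1)/2) / sqrt(11) · 11^(−11N).
Since 11^11 > 1, the factor 11^(−11N) decays exponentially, so the ratio → 0. Substituting N = 15n gives the stated form.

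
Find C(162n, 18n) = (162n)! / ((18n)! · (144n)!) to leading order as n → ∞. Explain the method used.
C(162n, 18n) ~ (387420489/16777216)^(18n) · sqrt(9/(16π·18n))

Write N = 18n. Apply Stirling to each factorial:
  (9N)! ~ sqrt(2π·9N) · (9N/e)^(9N),
  N! ~ sqrt(2π N) · (N/e)^N,
  (8N)! ~ sqrt(2π·8N) · (8N/e)^(8N).
The exponential factors combine to (9N)^(9N) / (N^N · (8N)^(8N)) = 9^(9N)/8^(8N) = (9^9/8^8)^N = (387420489/16777216)^N.
The square-root prefactors combine to sqrt(2π·9N) / (sqrt(2π N)·sqrt(2π·8N)) = sqrt(9 / (2π·8·N)) = sqrt(9/(16π·18n)).
Substituting N = 18n: C(162n, 18n) ~ (387420489/16777216)^(18n) · sqrt(9/(16π·18n)).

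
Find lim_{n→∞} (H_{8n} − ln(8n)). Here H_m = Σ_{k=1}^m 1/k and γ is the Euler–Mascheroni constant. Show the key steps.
lim = γ

By Euler-Maclaurin, H_m = ln m + γ + O(1/m). So
  H_{8n} − ln(8n) = ln(8n) + γ − ln(8n) + O(1/n)
                       = ln(8/8) + γ + O(1/n).
Hence the limit is γ (since ln 1 = 0).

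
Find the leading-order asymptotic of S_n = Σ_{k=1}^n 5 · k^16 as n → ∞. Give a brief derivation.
S_n ~ 5 · n^17 / 17

By integral comparison (Euler-Maclaurin), Σ_{k=1}^n 5 · k^16 = 5 · ∫_0^n x^16 dx + O(n^16) = 5 · n^17/17 + O(n^16). (Equivalently, Faulhaber's formula gives the same leading term.)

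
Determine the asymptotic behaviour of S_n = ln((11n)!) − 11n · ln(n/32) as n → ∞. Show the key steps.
S_n ~ 11n · (ln 352 − 1) + O(ln n)

Stirling: ln((11n)!) = 11n ln(11n) − 11n + O(ln n).
  S_n = 11n ln(11n) − 11n − 11n ln(n/32) + O(ln n)
      = 11n ln(11n) − 11n ln n + 11n ln 32 − 11n + O(ln n)
      = 11n ln 11 + 11n ln 32 − 11n + O(ln n)
      = 11n (ln 352 − 1) + O(ln n).
Numerically ln(352) − 1 ≈ 4.8636.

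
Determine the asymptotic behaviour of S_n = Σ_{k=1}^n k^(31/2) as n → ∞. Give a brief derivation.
S_n ~ (2/33) · n^(33/2)

Integral comparison: Σ_{k=1}^n k^(31/2) = ∫_0^n x^(31/2) dx + O(n^(31/2)). The integral is n^(1 + 31/2) / (1 + 31/2) = n^((31+2)/2) / ((31+2)/2) = (2/33) · n^(33/2).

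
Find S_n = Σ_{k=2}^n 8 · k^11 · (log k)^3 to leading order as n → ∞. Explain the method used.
S_n ~ 2 · n^12 · (log n)^3 / 3

By integral comparison, S_n = ∫_1^n 8 · x^11 · (log x)^3 dx + O(n^11 · (log n)^3). For the integral, the leading term of ∫_1^n x^11 (log x)^3 dx is n^12/12 · (log n)^3 (by repeated integration by parts; each step lowers the log-exponent and produces a relatively O(1/log n) correction). Hence S_n ~ 2 · n^12 · (log n)^3 / 3.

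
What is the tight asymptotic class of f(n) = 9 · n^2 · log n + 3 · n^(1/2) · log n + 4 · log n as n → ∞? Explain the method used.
f(n) ∈ Θ(n^2 · log n)

Compare the terms by growth order. For large n, n^a · (log n)^b dominates n^a' · (log n)^b' iff a > a', or (a = a' and b > b'). Ranking the 3 terms shows the dominant one is 9 · n^2 · log n. Hence f(n) ∈ Θ(n^2 · log n).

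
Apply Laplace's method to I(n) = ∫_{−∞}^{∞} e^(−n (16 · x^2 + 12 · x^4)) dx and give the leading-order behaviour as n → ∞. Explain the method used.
I(n) ~ sqrt(π/(16n))

φ(x) = 16 · x^2 + 12 · x^4 has its unique global minimum at x* = 0 (since φ'(x) = 32x + 48x^3 = 0 only at x = 0 for real x with both coefficients positive, and φ → ∞ as |x| → ∞). At x* = 0, φ(0) = 0 and φ''(0) = 32. Laplace's method then gives
  I(n) ~ sqrt(2π / (n · φ''(0))) · e^(−n φ(0)) = sqrt(2π / (32n)) = sqrt(π/(16n)).
The 12 · x^4 term contributes only at subleading order (an O(1/n) relative correction).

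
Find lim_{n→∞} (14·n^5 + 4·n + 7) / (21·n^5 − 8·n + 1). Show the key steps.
lim = 14/21 = 2/3

For large n the leading n^5 terms dominate both numerator and denominator. Dividing top and bottom by n^5, every other term tends to 0, leaving 14/21 = 2/3.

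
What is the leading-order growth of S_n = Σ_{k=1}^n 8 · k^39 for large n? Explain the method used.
S_n ~ n^40 / 5

By integral comparison (Euler-Maclaurin), Σ_{k=1}^n 8 · k^39 = 8 · ∫_0^n x^39 dx + O(n^39) = 8 · n^40/40 = n^40 / 5 + O(n^39). (Equivalently, Faulhaber's formula gives the same leading term.)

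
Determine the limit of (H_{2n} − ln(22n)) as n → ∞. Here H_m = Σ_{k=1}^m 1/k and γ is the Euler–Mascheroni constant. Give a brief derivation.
lim = −ln 11 + γ

By Euler-Maclaurin, H_m = ln m + γ + O(1/m). So
  H_{2n} − ln(22n) = ln(2n) + γ − ln(22n) + O(1/n)
                       = ln(2/22) + γ + O(1/n).
Hence the limit is ln(2/22) + γ (= −ln 11).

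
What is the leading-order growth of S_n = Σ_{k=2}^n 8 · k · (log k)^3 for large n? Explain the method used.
S_n ~ 4 · n^2 · (log n)^3

By integral comparison, S_n = ∫_1^n 8 · x · (log x)^3 dx + O(n · (log n)^3). For the integral, the leading term of ∫_1^n x^1 (log x)^3 dx is n^2/2 · (log n)^3 (by repeated integration by parts; each step lowers the log-exponent and produces a relatively O(1/log n) correction). Hence S_n ~ 4 · n^2 · (log n)^3.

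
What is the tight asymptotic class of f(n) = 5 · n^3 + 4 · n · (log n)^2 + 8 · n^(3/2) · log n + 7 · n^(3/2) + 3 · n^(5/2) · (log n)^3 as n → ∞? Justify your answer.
f(n) ∈ Θ(n^3)

Compare the terms by growth order. For large n, n^a · (log n)^b dominates n^a' · (log n)^b' iff a > a', or (a = a' and b > b'). Ranking the 5 terms shows the dominant one is 5 · n^3. Hence f(n) ∈ Θ(n^3).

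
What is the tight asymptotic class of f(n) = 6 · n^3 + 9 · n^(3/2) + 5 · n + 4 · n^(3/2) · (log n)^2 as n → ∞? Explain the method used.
f(n) ∈ Θ(n^3)

Compare the terms by growth order. For large n, n^a · (log n)^b dominates n^a' · (log n)^b' iff a > a', or (a = a' and b > b'). Ranking the 4 terms shows the dominant one is 6 · n^3. Hence f(n) ∈ Θ(n^3).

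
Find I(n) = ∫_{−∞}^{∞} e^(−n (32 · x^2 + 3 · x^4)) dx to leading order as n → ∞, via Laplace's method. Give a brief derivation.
I(n) ~ sqrt(π/(32n))

φ(x) = 32 · x^2 + 3 · x^4 has its unique global minimum at x* = 0 (since φ'(x) = 64x + 12x^3 = 0 only at x = 0 for real x with both coefficients positive, and φ → ∞ as |x| → ∞). At x* = 0, φ(0) = 0 and φ''(0) = 64. Laplace's method then gives
  I(n) ~ sqrt(2π / (n · φ''(0))) · e^(−n φ(0)) = sqrt(2π / (64n)) = sqrt(π/(32n)).
The 3 · x^4 term contributes only at subleading order (an O(1/n) relative correction).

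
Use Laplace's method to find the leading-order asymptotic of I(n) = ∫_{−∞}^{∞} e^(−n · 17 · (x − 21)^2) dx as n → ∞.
I(n) = sqrt(π/(17n))

Here φ(x) = 17 · (x − 21)^2 has its unique minimum at x* = 21 with φ(x*) = 0 and φ''(x*) = 34. Laplace's method gives
  I(n) ~ e^(−n φ(x*)) · sqrt(2π / (n · φ''(x*))) = sqrt(2π / (34n)) = sqrt(π/(17n)).
This is exact: substituting u = (x − 21)·sqrt(17n) gives I(n) = (1/sqrt(17n)) ∫_{−∞}^{∞} e^(−u^2) du = sqrt(π/(17n)).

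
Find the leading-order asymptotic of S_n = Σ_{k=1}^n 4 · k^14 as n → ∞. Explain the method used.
S_n ~ 4 · n^15 / 15

By integral comparison (Euler-Maclaurin), Σ_{k=1}^n 4 · k^14 = 4 · ∫_0^n x^14 dx + O(n^14) = 4 · n^15/15 + O(n^14). (Equivalently, Faulhaber's formula gives the same leading term.)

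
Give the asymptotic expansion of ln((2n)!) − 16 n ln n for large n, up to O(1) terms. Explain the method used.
ln((2n)!) − 16 n ln n = −14 n ln n + 2(ln 2 − 1) n + (1/2) ln(2π·2n) + O(1/n)

Stirling: ln((2n)!) = 2n ln(2n) − 2n + (1/2) ln(2π·2n) + O(1/n).
Expand 2n ln(2n) = 2n (ln n + ln 2) = 2n ln n + 2n ln 2.
Subtract 16n ln n: leading term is (2 − 16) n ln n = −14 n ln n. The next term is 2n ln 2 − 2n = 2(ln 2 − 1) n. Then the (1/2) ln(2π·2n) correction.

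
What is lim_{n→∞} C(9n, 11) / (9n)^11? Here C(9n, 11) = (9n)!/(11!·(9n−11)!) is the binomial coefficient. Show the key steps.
lim = 1/11! = 1/39916800

With N = 9n → ∞: C(N, 11) / N^11 = [N(N−1)…(N−10)] / (11! · N^11) = (1/11!) · 1 · (1 − 1/(9n)) · … · (1 − 10/(9n)). Each factor → 1 as N → ∞, so the limit is 1/11! = 1/39916800.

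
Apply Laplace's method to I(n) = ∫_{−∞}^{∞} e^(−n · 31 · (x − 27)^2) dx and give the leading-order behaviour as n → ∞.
I(n) = sqrt(π/(31n))

Here φ(x) = 31 · (x − 27)^2 has its unique minimum at x* = 27 with φ(x*) = 0 and φ''(x*) = 62. Laplace's method gives
  I(n) ~ e^(−n φ(x*)) · sqrt(2π / (n · φ''(x*))) = sqrt(2π / (62n)) = sqrt(π/(31n)).
This is exact: substituting u = (x − 27)·sqrt(31n) gives I(n) = (1/sqrt(31n)) ∫_{−∞}^{∞} e^(−u^2) du = sqrt(π/(31n)).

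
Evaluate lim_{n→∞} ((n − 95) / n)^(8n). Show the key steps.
lim = e^(−760)

Rewrite as (1 − 95/n)^(8n). By the standard limit (1 + x/n)^n → e^x, we have (1 − 95/n)^n → e^(−95), and raising to the 8th power gives e^(−760).
More precisely, ln[(1 − 95/n)^(8n)] = 8n · ln(1 − 95/n) = 8n · (-95/n + O(1/n^2)) = -760 + O(1/n) → -760.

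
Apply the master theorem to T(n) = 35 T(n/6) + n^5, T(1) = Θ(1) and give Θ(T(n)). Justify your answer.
T(n) = Θ(n^5)

log_6 35 ≈ 1.984. f(n) = n^5 dominates n^(log_6 35) since 5 > 1.984, and the regularity condition a·f(n/b) = 35·(n/6)^5 = (35/7776)·n^5 ≤ c·f(n) holds with c = 35/7776 ≈ 0.0045 < 1. So this is Case 3: T(n) = Θ(f(n)) = Θ(n^5).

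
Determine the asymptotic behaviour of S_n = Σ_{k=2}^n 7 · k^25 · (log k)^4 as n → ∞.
S_n ~ 7 · n^26 · (log n)^4 / 26

By integral comparison, S_n = ∫_1^n 7 · x^25 · (log x)^4 dx + O(n^25 · (log n)^4). For the integral, the leading term of ∫_1^n x^25 (log x)^4 dx is n^26/26 · (log n)^4 (by repeated integration by parts; each step lowers the log-exponent and produces a relatively O(1/log n) correction). Hence S_n ~ 7 · n^26 · (log n)^4 / 26.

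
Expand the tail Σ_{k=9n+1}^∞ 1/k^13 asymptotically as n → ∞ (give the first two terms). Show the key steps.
Σ_{k>9n} 1/k^13 = 1/(12 · (9n)^12) − 1/(2 · (9n)^13) + O(1/(9n)^14)

Compare to the integral: ∫_{9n}^∞ x^(−13) dx = [−x^(−12)/12]_{9n}^∞ = 1/((13−1)·(9n)^12). The Euler-Maclaurin correction adds −f(9n)/2 = −1/(2·(9n)^13). Euler-Maclaurin then gives
  Σ_{k>9n} 1/k^13 = ∫_{9n}^∞ dx/x^13 − 1/(2·(9n)^13) + O(1/(9n)^14).
(Equivalently this is ζ(13) − Σ_{k≤9n} 1/k^13.)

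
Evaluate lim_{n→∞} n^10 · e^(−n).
lim = 0

Exponentials with base > 1 dominate every fixed polynomial: for any fixed c, n^c / e^n → 0 as n → ∞ (e.g. by the ratio test, or since e^n grows faster than any power of n). Hence n^10 · e^(−n) = n^10 / e^n → 0.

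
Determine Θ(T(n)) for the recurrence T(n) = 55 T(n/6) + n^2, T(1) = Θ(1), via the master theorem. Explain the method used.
T(n) = Θ(n^(log_6 55))

Master theorem: compare f(n) = n^2 to n^(log_6 55) where log_6 55 ≈ 2.237. Since 2 < log_6 55, we have f(n) = O(n^(log_6 55 − ε)) for some ε > 0 — Case 1. Hence T(n) = Θ(n^(log_6 55)).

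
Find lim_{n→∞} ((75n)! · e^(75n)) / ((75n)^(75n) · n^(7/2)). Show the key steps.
lim = 0

Stirling: (75n)! ~ sqrt(2π·75n) · (75n/e)^(75n). Hence
  (75n)! · e^(75n) / (75n)^(75n) ~ sqrt(2π·75n).
Dividing by n^(7/2): sqrt(2π·75n) / n^(7/2) = sqrt(2π·75) · n^((1−7)/2), so the expression behaves like sqrt(2π·75) · n^((1−7)/2) → 0.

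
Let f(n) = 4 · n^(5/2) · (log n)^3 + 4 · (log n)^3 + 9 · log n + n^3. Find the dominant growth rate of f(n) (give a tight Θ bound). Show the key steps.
f(n) ∈ Θ(n^3)

Compare the terms by growth order. For large n, n^a · (log n)^b dominates n^a' · (log n)^b' iff a > a', or (a = a' and b > b'). Ranking the 4 terms shows the dominant one is n^3. Hence f(n) ∈ Θ(n^3).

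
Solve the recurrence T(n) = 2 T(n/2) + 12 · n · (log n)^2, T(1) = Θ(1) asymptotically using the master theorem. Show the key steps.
T(n) = Θ(n · (log n)^3)

Here log_2 2 = 1 and f(n) = 12 · n · (log n)^2 = Θ(n^(log_2 2) · (log n)^2). This is the extended Case 2 of the master theorem (f matches the critical exponent up to log factors), giving T(n) = Θ(n^(log_2 2) · (log n)^(2+1)) = Θ(n · (log n)^3).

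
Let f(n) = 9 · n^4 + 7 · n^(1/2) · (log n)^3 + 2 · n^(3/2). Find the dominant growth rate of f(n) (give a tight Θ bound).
f(n) ∈ Θ(n^4)

Compare the terms by growth order. For large n, n^a · (log n)^b dominates n^a' · (log n)^b' iff a > a', or (a = a' and b > b'). Ranking the 3 terms shows the dominant one is 9 · n^4. Hence f(n) ∈ Θ(n^4).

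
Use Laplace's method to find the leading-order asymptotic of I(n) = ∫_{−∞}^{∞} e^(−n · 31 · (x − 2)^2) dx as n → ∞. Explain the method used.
I(n) = sqrt(π/(31n))

Here φ(x) = 31 · (x − 2)^2 has its unique minimum at x* = 2 with φ(x*) = 0 and φ''(x*) = 62. Laplace's method gives
  I(n) ~ e^(−n φ(x*)) · sqrt(2π / (n · φ''(x*))) = sqrt(2π / (62n)) = sqrt(π/(31n)).
This is exact: substituting u = (x − 2)·sqrt(31n) gives I(n) = (1/sqrt(31n)) ∫_{−∞}^{∞} e^(−u^2) du = sqrt(π/(31n)).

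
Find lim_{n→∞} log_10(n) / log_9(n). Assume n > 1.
lim = ln(9) / ln(10) = log_10(9)

Change of base: log_10(n) = ln n / ln 10 and log_9(n) = ln n / ln 9. The ratio is (ln n / ln 10) · (ln 9 / ln n) = ln 9 / ln 10, a constant independent of n. So the limit is ln 9 / ln 10 = log_10(9).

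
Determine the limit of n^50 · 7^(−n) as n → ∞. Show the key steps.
lim = 0

Exponentials with base > 1 dominate every fixed polynomial: for any fixed c, n^c / 7^n → 0 as n → ∞ (e.g. by the ratio test, or by writing 7^n = e^(n ln 7) and noting e^(n ln 7) / n^c → ∞). Hence n^50 · 7^(−n) = n^50 / 7^n → 0.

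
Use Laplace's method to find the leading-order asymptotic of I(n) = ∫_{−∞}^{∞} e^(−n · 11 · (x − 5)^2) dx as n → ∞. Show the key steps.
I(n) = sqrt(π/(11n))

Here φ(x) = 11 · (x − 5)^2 has its unique minimum at x* = 5 with φ(x*) = 0 and φ''(x*) = 22. Laplace's method gives
  I(n) ~ e^(−n φ(x*)) · sqrt(2π / (n · φ''(x*))) = sqrt(2π / (22n)) = sqrt(π/(11n)).
This is exact: substituting u = (x − 5)·sqrt(11n) gives I(n) = (1/sqrt(11n)) ∫_{−∞}^{∞} e^(−u^2) du = sqrt(π/(11n)).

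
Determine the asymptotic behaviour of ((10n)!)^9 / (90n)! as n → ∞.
((10n)!)^9/(90n)! ~ ((2π·10n)^(8/2) / 3) · 9^(−9·10n)  →  0

Write N = 10n. Stirling: N! ~ sqrt(2π N)(N/e)^N and (9N)! ~ sqrt(2π·9N)·(9N/e)^(9N).
  (N!)^9/(9N)! ~ (2π N)^(9/2) (N/e)^(9N) / [sqrt(2π·9N) (9N/e)^(9N)]
     = (2π N)^(9/2) / sqrt(2π·9N) · (N/(9N))^(9N)
     = (2π N)^((9−1)/2) / 3 · 9^(−9N).
Since 9^9 > 1, the factor 9^(−9N) decays exponentially, so the ratio → 0. Substituting N = 10n gives the stated form.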